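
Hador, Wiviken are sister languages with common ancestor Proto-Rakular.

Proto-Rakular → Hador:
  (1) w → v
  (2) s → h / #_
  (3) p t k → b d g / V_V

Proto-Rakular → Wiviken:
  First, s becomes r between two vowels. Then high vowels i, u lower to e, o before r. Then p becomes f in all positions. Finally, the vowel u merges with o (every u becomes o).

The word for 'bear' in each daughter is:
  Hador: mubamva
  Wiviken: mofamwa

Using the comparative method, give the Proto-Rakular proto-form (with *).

Position 3: Hador has b, Wiviken has f. Taking the neighbouring segments as reconstructed: Hador b could go back to *p or *b; Wiviken f could go back to *p or *f — the one source consistent with every daughter is *p.
Position 6: Hador has v, Wiviken has w. Wiviken preserves w here (none of its changes turn any other segment into w), so the proto-segment is *w.
Verify the candidate proto-form against each daughter:
Hador: start from *mupamwa.
  rule 1 (unconditioned shift): mupamwa → mupamva
  rule 2: no change — mupamva
  rule 3 (intervocalic voicing): mupamva → mubamva
  ⇒ Hador mubamva
Wiviken: *mupamwa > mufamwa > mofamwa  (by unconditioned shift, vowel merger)
*mupamwa is the unique common source.

*mupamwa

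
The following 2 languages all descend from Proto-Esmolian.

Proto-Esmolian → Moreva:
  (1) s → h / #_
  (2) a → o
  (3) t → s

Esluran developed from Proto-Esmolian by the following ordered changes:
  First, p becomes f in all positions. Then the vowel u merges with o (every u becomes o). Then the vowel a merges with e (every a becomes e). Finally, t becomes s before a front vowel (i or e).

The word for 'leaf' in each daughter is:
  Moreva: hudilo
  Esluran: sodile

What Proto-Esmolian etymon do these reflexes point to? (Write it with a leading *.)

Position 6: Moreva has o, Esluran has e. Taking the neighbouring segments as reconstructed: Moreva o could go back to *a or *o; Esluran e could go back to *a or *e — the one source consistent with every daughter is *a.
Position 1: Moreva has h, Esluran has s. Taking the neighbouring segments as reconstructed: Moreva h could go back to *s or *h; Esluran s can only go back to *s — the one source consistent with every daughter is *s.
Position 2: Moreva has u, Esluran has o. Moreva preserves u here (none of its changes turn any other segment into u), so the proto-segment is *u.
Verify the candidate proto-form against each daughter:
Moreva: *sudila
  sudila → hudila   [debuccalisation]
  hudila → hudilo   [vowel merger]
  hudilo (rule 3 does not apply)
  giving Moreva hudilo.
Esluran: *sudila > sodila > sodile  (by vowel merger, vowel merger)
No other proto-form is consistent with every reflex, so the reconstruction is *sudila.

*sudila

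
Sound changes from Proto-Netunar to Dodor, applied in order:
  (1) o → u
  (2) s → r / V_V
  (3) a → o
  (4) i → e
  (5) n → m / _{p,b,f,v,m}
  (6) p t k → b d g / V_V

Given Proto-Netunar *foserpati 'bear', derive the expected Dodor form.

Dodor: start from *foserpati.
  rule 1 (vowel merger): foserpati → fuserpati
  rule 2 (rhotacism): fuserpati → furerpati
  rule 3 (vowel merger): furerpati → furerpoti
  rule 4 (vowel merger): furerpoti → furerpote
  rule 5: no change — furerpote
  rule 6 (intervocalic voicing): furerpote → furerpode
  ⇒ Dodor furerpode

furerpode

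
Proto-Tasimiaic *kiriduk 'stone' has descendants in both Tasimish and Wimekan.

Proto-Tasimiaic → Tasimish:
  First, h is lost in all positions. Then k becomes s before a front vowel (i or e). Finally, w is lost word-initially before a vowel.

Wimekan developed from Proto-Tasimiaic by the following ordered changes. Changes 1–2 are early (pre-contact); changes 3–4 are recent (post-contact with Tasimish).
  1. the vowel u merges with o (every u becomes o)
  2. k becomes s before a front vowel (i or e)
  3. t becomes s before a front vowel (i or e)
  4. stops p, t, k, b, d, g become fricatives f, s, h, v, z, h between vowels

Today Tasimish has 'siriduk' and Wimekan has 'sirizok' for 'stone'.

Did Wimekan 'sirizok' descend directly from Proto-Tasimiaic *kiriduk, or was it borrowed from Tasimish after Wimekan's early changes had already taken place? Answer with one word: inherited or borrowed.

If inherited, *kiriduk would pass through all of Wimekan's changes:
Wimekan: start from *kiriduk.
  rule 1 (vowel merger): kiriduk → kiridok
  rule 2 (palatalisation): kiridok → siridok
  rule 3: no change — siridok
  rule 4 (intervocalic lenition): siridok → sirizok
  ⇒ Wimekan sirizok
If borrowed from Tasimish 'siriduk' after the early changes, it would undergo only the recent ones:
  rule 3 (palatalisation): no change (siriduk)
  rule 4 (intervocalic lenition): siriduk → sirizuk
  ⇒ as a loan: sirizuk
Wimekan 'sirizok' matches the inherited outcome exactly, so it is an inherited cognate, not a loan.

inherited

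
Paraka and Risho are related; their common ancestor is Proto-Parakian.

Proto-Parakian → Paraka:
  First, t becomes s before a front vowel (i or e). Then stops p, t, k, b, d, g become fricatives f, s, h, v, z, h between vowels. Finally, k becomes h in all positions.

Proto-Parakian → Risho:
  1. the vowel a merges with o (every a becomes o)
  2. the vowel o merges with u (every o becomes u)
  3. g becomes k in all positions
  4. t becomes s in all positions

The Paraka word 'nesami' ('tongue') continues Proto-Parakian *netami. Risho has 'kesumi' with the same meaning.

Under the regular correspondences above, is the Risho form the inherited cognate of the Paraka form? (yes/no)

no

Derive the expected Risho reflex of *netami:
Risho: *netami
  netami → netomi   [vowel merger]
  netomi → netumi   [vowel merger]
  netumi (rule 3 does not apply)
  netumi → nesumi   [unconditioned shift]
  giving Risho nesumi.
The regular Risho reflex would be 'nesumi', but the attested form is 'kesumi'. The correspondence is irregular, so they are not cognates (the Risho form has a different source).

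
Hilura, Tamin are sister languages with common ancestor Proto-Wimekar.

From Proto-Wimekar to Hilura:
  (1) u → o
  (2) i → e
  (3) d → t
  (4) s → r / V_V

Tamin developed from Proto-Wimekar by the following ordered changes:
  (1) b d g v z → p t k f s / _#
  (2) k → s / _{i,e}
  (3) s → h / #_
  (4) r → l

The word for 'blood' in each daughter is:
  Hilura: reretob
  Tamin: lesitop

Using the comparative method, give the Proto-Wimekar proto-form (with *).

*resitob

Position 7: Hilura has b, Tamin has p. Hilura preserves b here (none of its changes turn any other segment into b), so the proto-segment is *b.
Position 1: Hilura has r, Tamin has l. Taking the neighbouring segments as reconstructed: Hilura r can only go back to *r; Tamin l could go back to *l or *r — the one source consistent with every daughter is *r.
Position 4: Hilura has e, Tamin has i. Tamin preserves i here (none of its changes turn any other segment into i), so the proto-segment is *i.
Verify the candidate proto-form against each daughter:
Hilura: start from *resitob.
  rule 1: no change — resitob
  rule 2 (vowel merger): resitob → resetob
  rule 3: no change — resetob
  rule 4 (rhotacism): resetob → reretob
  ⇒ Hilura reretob
Tamin: *resitob
  resitob → resitop   [final devoicing]
  resitop (rule 2 does not apply)
  resitop (rule 3 does not apply)
  resitop → lesitop   [unconditioned shift]
  giving Tamin lesitop.
Only *resitob yields all of Hilura reretob, Tamin lesitop.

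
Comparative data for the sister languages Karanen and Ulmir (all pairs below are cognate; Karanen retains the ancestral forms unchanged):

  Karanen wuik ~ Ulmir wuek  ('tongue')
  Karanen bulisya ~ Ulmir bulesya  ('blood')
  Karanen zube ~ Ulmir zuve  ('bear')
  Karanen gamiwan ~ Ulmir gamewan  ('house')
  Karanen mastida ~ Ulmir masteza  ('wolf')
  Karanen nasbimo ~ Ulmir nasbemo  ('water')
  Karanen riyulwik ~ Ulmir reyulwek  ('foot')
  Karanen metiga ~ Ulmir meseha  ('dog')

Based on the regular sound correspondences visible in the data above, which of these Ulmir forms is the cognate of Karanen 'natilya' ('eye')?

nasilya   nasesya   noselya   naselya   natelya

naselya

metiga ~ meseha — Karanen t corresponds to Ulmir s between vowels (before a front vowel).
bulisya ~ bulesya, gamiwan ~ gamewan — Karanen i corresponds to Ulmir e after a consonant, before a consonant other than r, m, n, p, b, f, v.
Applying these to Karanen 'natilya':
  natilya → nasilya   (t→s between vowels (before a front vowel))
  nasilya → naselya   (i→e after a consonant, before a consonant other than r, m, n, p, b, f, v)
So the Ulmir cognate is 'naselya'.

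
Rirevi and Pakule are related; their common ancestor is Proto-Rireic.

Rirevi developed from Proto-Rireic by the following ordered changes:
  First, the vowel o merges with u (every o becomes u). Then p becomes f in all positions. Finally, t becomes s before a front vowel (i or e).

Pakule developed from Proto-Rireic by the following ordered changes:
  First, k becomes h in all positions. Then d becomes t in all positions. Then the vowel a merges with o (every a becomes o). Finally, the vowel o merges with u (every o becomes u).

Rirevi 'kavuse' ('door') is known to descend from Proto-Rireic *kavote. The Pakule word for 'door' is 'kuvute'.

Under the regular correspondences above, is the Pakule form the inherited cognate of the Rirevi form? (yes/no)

Derive the expected Pakule reflex of *kavote:
Pakule: *kavote
  kavote → havote   [unconditioned shift]
  havote (rule 2 does not apply)
  havote → hovote   [vowel merger]
  hovote → huvute   [vowel merger]
  giving Pakule huvute.
The regular Pakule reflex would be 'huvute', but the attested form is 'kuvute'. The correspondence is irregular, so they are not cognates (the Pakule form has a different source).

no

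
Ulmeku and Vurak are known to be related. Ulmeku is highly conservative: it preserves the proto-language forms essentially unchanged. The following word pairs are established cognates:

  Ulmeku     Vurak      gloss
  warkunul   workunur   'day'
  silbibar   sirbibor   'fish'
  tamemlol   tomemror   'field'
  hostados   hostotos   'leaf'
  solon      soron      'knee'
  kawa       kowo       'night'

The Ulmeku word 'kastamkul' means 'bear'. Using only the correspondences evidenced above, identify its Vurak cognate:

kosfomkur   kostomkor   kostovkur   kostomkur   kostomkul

kostomkur

hostados ~ hostotos, kawa ~ kowo — Ulmeku a corresponds to Vurak o after a consonant, before a consonant other than r, m, n, p, b, f, v.
tamemlol ~ tomemror — Ulmeku a corresponds to Vurak o after a consonant, before a nasal.
warkunul ~ workunur, tamemlol ~ tomemror — Ulmeku l corresponds to Vurak r word-finally.
Applying these to Ulmeku 'kastamkul':
  kastamkul → kostamkul   (a→o after a consonant, before a consonant other than r, m, n, p, b, f, v)
  kostamkul → kostomkul   (a→o after a consonant, before a nasal)
  kostomkul → kostomkur   (l→r word-finally)
So the Vurak cognate is 'kostomkur'.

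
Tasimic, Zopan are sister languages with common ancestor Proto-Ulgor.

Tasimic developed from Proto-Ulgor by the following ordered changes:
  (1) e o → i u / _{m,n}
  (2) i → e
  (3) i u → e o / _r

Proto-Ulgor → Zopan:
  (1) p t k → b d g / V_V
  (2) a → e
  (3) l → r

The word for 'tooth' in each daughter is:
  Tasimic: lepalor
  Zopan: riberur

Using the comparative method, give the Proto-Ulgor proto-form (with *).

Position 6: Tasimic has o, Zopan has u. Zopan preserves u here (none of its changes turn any other segment into u), so the proto-segment is *u.
Position 1: Tasimic has l, Zopan has r. Tasimic preserves l here (none of its changes turn any other segment into l), so the proto-segment is *l.
Verify the candidate proto-form against each daughter:
Tasimic: start from *lipalur.
  rule 1: no change — lipalur
  rule 2 (vowel merger): lipalur → lepalur
  rule 3 (pre-rhotic lowering): lepalur → lepalor
  ⇒ Tasimic lepalor
Zopan: start from *lipalur.
  rule 1 (intervocalic voicing): lipalur → libalur
  rule 2 (vowel merger): libalur → libelur
  rule 3 (unconditioned shift): libelur → riberur
  ⇒ Zopan riberur
*lipalur is the unique common source.

*lipalur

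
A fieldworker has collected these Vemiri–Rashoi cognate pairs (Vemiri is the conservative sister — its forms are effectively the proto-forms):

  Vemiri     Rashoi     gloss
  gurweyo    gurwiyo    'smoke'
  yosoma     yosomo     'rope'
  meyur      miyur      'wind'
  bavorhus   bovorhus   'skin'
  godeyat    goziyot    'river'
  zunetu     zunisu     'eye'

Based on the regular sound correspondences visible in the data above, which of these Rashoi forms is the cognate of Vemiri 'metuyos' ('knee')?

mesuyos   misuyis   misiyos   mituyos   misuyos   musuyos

gurweyo ~ gurwiyo, meyur ~ miyur — Vemiri e corresponds to Rashoi i after a consonant, before a consonant other than r, m, n, p, b, f, v.
zunetu ~ zunisu — Vemiri t corresponds to Rashoi s between vowels (before a back vowel).
Applying these to Vemiri 'metuyos':
  metuyos → mituyos   (e→i after a consonant, before a consonant other than r, m, n, p, b, f, v)
  mituyos → misuyos   (t→s between vowels (before a back vowel))
So the Rashoi cognate is 'misuyos'.

misuyos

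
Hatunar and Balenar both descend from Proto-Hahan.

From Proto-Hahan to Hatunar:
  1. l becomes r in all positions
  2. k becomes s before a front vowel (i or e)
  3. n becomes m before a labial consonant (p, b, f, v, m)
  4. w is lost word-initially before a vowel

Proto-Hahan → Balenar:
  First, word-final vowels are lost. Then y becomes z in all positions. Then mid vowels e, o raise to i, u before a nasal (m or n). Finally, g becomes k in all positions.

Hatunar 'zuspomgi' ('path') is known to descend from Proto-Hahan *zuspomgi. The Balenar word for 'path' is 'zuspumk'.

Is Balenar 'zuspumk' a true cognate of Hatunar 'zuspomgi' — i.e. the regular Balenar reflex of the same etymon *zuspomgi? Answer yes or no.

Derive the expected Balenar reflex of *zuspomgi:
Balenar: *zuspomgi > zuspomg > zuspumg > zuspumk  (by apocope, pre-nasal raising, unconditioned shift)
Balenar 'zuspumk' matches the regular reflex exactly, so the pair is cognate.

yes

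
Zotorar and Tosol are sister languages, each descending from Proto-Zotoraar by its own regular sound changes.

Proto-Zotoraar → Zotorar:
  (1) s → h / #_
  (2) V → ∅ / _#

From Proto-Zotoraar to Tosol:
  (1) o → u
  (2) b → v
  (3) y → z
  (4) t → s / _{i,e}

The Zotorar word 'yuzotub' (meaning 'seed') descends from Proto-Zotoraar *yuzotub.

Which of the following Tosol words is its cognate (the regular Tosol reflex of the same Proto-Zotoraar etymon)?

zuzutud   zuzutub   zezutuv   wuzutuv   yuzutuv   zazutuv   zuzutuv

zuzutuv

Tosol: *yuzotub
  yuzotub → yuzutub   [vowel merger]
  yuzutub → yuzutuv   [unconditioned shift]
  yuzutuv → zuzutuv   [unconditioned shift]
  zuzutuv (rule 4 does not apply)
  giving Tosol zuzutuv.
The other candidates each miss or misapply at least one Tosol change.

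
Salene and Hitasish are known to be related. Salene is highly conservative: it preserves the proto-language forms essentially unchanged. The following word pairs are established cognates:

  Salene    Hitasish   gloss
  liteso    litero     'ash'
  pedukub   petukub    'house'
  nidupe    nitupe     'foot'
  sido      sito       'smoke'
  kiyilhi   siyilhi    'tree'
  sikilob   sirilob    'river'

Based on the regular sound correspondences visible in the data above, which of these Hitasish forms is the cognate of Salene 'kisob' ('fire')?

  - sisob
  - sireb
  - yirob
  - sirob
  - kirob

kiyilhi ~ siyilhi — Salene k corresponds to Hitasish s word-initially before a front vowel.
liteso ~ litero — Salene s corresponds to Hitasish r between vowels (before a back vowel).
Applying these to Salene 'kisob':
  kisob → sisob   (k→s word-initially before a front vowel)
  sisob → sirob   (s→r between vowels (before a back vowel))
So the Hitasish cognate is 'sirob'.

sirob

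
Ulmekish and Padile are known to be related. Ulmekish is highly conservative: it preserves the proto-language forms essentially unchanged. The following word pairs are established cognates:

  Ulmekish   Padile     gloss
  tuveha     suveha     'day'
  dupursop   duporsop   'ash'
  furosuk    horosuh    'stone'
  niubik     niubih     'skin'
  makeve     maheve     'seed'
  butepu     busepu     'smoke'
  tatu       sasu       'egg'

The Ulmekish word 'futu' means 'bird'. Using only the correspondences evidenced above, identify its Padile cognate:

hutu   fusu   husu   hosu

husu

furosuk ~ horosuh — Ulmekish f corresponds to Padile h word-initially before a back vowel.
tatu ~ sasu — Ulmekish t corresponds to Padile s between vowels (before a back vowel).
Applying these to Ulmekish 'futu':
  futu → hutu   (f→h word-initially before a back vowel)
  hutu → husu   (t→s between vowels (before a back vowel))
So the Padile cognate is 'husu'.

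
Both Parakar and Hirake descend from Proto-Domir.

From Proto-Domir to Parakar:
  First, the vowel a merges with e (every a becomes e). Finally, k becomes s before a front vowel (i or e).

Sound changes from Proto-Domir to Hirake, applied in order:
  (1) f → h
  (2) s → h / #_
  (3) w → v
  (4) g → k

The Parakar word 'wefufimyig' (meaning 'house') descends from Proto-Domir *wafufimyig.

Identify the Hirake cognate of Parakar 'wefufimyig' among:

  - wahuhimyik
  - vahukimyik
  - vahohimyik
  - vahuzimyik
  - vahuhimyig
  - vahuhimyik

Hirake: *wafufimyig
  wafufimyig → wahuhimyig   [unconditioned shift]
  wahuhimyig (rule 2 does not apply)
  wahuhimyig → vahuhimyig   [unconditioned shift]
  vahuhimyig → vahuhimyik   [unconditioned shift]
  giving Hirake vahuhimyik.
The other candidates each miss or misapply at least one Hirake change.

vahuhimyik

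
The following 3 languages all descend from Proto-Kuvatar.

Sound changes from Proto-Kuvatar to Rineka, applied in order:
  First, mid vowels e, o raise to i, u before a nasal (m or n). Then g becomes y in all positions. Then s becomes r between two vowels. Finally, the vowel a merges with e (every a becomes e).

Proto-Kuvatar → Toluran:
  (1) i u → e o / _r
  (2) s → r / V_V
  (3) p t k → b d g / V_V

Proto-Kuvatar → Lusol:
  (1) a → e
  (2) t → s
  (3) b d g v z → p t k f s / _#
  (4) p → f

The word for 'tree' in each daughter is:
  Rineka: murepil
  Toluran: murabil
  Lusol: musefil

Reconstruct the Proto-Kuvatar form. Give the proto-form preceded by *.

*musapil

Position 5: Rineka has p, Toluran has b, Lusol has f. Rineka preserves p here (none of its changes turn any other segment into p), so the proto-segment is *p.
Position 3: Rineka has r, Toluran has r, Lusol has s. Taking the neighbouring segments as reconstructed: Rineka r could go back to *s or *r; Toluran r can only go back to *s; Lusol s could go back to *t or *s — the one source consistent with every daughter is *s.
This points to *musapil. Verify forward in each daughter:
Rineka: *musapil > murapil > murepil  (by rhotacism, vowel merger)
Toluran: *musapil
  musapil (rule 1 does not apply)
  musapil → murapil   [rhotacism]
  murapil → murabil   [intervocalic voicing]
  giving Toluran murabil.
Lusol: *musapil > musepil > musefil  (by vowel merger, unconditioned shift)
No other proto-form is consistent with every reflex, so the reconstruction is *musapil.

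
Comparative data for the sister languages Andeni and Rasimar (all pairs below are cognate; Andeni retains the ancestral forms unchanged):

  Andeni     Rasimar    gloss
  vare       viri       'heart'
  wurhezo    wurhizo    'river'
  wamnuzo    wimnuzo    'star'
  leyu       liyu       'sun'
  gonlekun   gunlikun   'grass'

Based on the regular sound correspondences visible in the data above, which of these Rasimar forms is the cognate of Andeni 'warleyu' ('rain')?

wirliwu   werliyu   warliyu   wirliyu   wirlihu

wirliyu

vare ~ viri — Andeni a corresponds to Rasimar i after a consonant, before r.
wurhezo ~ wurhizo, leyu ~ liyu — Andeni e corresponds to Rasimar i after a consonant, before a consonant other than r, m, n, p, b, f, v.
Applying these to Andeni 'warleyu':
  warleyu → wirleyu   (a→i after a consonant, before r)
  wirleyu → wirliyu   (e→i after a consonant, before a consonant other than r, m, n, p, b, f, v)
So the Rasimar cognate is 'wirliyu'.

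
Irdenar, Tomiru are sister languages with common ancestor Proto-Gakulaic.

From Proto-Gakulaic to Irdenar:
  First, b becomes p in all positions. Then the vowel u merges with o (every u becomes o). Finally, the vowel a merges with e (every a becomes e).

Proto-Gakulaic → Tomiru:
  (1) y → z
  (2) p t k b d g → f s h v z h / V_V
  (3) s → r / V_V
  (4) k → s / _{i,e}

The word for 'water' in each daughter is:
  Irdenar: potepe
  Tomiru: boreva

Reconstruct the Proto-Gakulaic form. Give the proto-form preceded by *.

Position 3: Irdenar has t, Tomiru has r. Irdenar preserves t here (none of its changes turn any other segment into t), so the proto-segment is *t.
Position 5: Irdenar has p, Tomiru has v. Taking the neighbouring segments as reconstructed: Irdenar p could go back to *p or *b; Tomiru v could go back to *b or *v — the one source consistent with every daughter is *b.
This points to *boteba. Verify forward in each daughter:
Irdenar: *boteba
  boteba → potepa   [unconditioned shift]
  potepa (rule 2 does not apply)
  potepa → potepe   [vowel merger]
  giving Irdenar potepe.
Tomiru: *boteba > boseva > boreva  (by intervocalic lenition, rhotacism)
No other proto-form is consistent with every reflex, so the reconstruction is *boteba.

*boteba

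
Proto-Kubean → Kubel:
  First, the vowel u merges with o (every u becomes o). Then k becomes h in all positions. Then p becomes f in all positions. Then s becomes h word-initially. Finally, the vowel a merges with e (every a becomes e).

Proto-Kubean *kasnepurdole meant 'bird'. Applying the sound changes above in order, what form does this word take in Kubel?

Kubel: start from *kasnepurdole.
  rule 1 (vowel merger): kasnepurdole → kasnepordole
  rule 2 (unconditioned shift): kasnepordole → hasnepordole
  rule 3 (unconditioned shift): hasnepordole → hasnefordole
  rule 4: no change — hasnefordole
  rule 5 (vowel merger): hasnefordole → hesnefordole
  ⇒ Kubel hesnefordole

hesnefordole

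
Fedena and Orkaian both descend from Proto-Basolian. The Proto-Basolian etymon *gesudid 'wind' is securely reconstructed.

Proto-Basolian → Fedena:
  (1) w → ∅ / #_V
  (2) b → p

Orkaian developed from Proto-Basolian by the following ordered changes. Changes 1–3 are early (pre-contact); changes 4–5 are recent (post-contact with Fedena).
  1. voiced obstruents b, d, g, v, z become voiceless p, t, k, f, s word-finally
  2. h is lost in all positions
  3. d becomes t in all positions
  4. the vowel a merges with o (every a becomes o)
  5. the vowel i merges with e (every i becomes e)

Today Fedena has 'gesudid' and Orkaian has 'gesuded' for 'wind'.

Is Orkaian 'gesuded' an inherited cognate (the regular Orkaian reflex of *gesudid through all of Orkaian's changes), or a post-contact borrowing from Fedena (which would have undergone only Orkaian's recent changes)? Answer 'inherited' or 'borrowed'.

If inherited, *gesudid would pass through all of Orkaian's changes:
Orkaian: *gesudid > gesudit > gesutit > gesutet  (by final devoicing, unconditioned shift, vowel merger)
If borrowed from Fedena 'gesudid' after the early changes, it would undergo only the recent ones:
  rule 4 (vowel merger): no change (gesudid)
  rule 5 (vowel merger): gesudid → gesuded
  ⇒ as a loan: gesuded
Orkaian 'gesuded' matches the loan outcome 'gesuded', not the inherited 'gesutet' — it skipped the early Orkaian changes, so it was borrowed from Fedena.

borrowed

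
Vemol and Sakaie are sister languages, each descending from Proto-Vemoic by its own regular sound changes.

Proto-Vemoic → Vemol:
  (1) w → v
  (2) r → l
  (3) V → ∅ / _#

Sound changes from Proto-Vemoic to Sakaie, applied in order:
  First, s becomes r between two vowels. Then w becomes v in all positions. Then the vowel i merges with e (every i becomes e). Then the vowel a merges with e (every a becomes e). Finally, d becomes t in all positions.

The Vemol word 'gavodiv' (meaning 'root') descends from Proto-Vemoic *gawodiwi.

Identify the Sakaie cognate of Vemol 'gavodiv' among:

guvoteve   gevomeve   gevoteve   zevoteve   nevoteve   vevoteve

Sakaie: *gawodiwi > gavodivi > gavodeve > gevodeve > gevoteve  (by unconditioned shift, vowel merger, vowel merger, unconditioned shift)
Among the options, 'gevoteve' alone shows every Sakaie change applied in order.

gevoteve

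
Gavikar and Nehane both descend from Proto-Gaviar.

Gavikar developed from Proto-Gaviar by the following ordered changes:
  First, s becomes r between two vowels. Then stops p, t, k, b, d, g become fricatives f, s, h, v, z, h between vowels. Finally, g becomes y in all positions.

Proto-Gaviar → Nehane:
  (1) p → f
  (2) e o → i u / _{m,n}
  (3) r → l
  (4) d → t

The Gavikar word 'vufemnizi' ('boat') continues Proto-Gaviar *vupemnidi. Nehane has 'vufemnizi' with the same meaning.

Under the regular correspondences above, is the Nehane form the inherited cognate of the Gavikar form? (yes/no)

Derive the expected Nehane reflex of *vupemnidi:
Nehane: *vupemnidi
  vupemnidi → vufemnidi   [unconditioned shift]
  vufemnidi → vufimnidi   [pre-nasal raising]
  vufimnidi (rule 3 does not apply)
  vufimnidi → vufimniti   [unconditioned shift]
  giving Nehane vufimniti.
The regular Nehane reflex would be 'vufimniti', but the attested form is 'vufemnizi'. The correspondence is irregular, so they are not cognates (the Nehane form has a different source).

no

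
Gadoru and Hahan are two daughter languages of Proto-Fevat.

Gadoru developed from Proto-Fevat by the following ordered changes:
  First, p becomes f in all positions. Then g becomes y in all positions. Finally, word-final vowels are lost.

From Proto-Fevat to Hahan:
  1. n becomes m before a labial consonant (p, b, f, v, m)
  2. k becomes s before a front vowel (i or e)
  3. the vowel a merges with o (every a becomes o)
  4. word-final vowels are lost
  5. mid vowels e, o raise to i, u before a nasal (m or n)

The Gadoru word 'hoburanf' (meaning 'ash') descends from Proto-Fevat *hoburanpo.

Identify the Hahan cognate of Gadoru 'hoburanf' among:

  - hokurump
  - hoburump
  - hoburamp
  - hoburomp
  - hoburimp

hoburump

Hahan: *hoburanpo > hoburampo > hoburompo > hoburomp > hoburump  (by nasal place assimilation, vowel merger, apocope, pre-nasal raising)
Among the options, 'hoburump' alone shows every Hahan change applied in order.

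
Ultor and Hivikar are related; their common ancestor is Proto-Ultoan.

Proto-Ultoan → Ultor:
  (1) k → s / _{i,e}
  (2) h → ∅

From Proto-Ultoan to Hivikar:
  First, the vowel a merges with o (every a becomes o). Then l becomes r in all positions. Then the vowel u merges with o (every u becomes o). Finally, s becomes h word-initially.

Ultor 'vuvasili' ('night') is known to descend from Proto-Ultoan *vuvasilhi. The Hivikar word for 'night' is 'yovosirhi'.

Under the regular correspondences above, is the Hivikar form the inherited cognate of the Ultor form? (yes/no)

no

Derive the expected Hivikar reflex of *vuvasilhi:
Hivikar: *vuvasilhi
  vuvasilhi → vuvosilhi   [vowel merger]
  vuvosilhi → vuvosirhi   [unconditioned shift]
  vuvosirhi → vovosirhi   [vowel merger]
  vovosirhi (rule 4 does not apply)
  giving Hivikar vovosirhi.
The regular Hivikar reflex would be 'vovosirhi', but the attested form is 'yovosirhi'. The correspondence is irregular, so they are not cognates (the Hivikar form has a different source).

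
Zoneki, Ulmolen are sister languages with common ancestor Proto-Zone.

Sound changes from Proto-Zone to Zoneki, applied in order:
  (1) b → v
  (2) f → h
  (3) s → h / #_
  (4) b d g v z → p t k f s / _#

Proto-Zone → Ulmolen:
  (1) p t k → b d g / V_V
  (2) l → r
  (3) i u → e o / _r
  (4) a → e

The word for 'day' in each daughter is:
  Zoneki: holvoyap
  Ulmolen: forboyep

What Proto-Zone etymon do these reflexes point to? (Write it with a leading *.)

Position 4: Zoneki has v, Ulmolen has b. Taking the neighbouring segments as reconstructed: Zoneki v could go back to *b or *v; Ulmolen b can only go back to *b — the one source consistent with every daughter is *b.
Position 7: Zoneki has a, Ulmolen has e. Zoneki preserves a here (none of its changes turn any other segment into a), so the proto-segment is *a.
Continuing position by position gives *folboyap; check it forward:
Zoneki: *folboyap > folvoyap > holvoyap  (by unconditioned shift, unconditioned shift)
Ulmolen: *folboyap
  folboyap (rule 1 does not apply)
  folboyap → forboyap   [unconditioned shift]
  forboyap (rule 3 does not apply)
  forboyap → forboyep   [vowel merger]
  giving Ulmolen forboyep.
*folboyap is the unique common source.

*folboyap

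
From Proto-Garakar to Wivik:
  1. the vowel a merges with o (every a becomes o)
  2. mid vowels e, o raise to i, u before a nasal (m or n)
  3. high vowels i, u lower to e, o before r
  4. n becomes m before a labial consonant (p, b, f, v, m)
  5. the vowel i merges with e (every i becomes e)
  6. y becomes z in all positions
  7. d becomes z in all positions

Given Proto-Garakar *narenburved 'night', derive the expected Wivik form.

noremborvez

Wivik: *narenburved > norenburved > norinburved > norinborved > norimborved > noremborved > noremborvez  (by vowel merger, pre-nasal raising, pre-rhotic lowering, nasal place assimilation, vowel merger, unconditioned shift)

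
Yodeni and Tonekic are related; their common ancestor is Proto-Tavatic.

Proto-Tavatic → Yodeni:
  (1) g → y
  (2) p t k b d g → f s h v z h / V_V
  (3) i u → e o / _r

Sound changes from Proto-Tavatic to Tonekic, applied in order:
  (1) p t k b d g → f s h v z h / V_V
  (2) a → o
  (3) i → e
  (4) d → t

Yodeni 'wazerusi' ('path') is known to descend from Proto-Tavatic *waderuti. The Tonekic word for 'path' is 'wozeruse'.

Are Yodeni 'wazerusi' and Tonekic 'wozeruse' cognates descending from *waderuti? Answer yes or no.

Derive the expected Tonekic reflex of *waderuti:
Tonekic: *waderuti
  waderuti → wazerusi   [intervocalic lenition]
  wazerusi → wozerusi   [vowel merger]
  wozerusi → wozeruse   [vowel merger]
  wozeruse (rule 4 does not apply)
  giving Tonekic wozeruse.
Tonekic 'wozeruse' matches the regular reflex exactly, so the pair is cognate.

yes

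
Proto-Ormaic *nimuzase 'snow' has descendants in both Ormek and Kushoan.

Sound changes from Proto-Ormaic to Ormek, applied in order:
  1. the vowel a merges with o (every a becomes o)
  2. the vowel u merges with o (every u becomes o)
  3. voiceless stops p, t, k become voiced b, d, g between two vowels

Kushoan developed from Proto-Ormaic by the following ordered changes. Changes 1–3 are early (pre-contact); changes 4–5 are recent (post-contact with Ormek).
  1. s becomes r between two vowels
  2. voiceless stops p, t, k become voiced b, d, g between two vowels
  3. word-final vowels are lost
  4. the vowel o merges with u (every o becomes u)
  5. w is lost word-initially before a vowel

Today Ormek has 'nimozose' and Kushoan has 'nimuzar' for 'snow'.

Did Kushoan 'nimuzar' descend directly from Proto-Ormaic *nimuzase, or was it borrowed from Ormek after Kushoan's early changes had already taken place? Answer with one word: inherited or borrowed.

inherited

If inherited, *nimuzase would pass through all of Kushoan's changes:
Kushoan: *nimuzase
  nimuzase → nimuzare   [rhotacism]
  nimuzare (rule 2 does not apply)
  nimuzare → nimuzar   [apocope]
  nimuzar (rule 4 does not apply)
  nimuzar (rule 5 does not apply)
  giving Kushoan nimuzar.
If borrowed from Ormek 'nimozose' after the early changes, it would undergo only the recent ones:
  rule 4 (vowel merger): nimozose → nimuzuse
  rule 5 (glide loss): no change (nimuzuse)
  ⇒ as a loan: nimuzuse
Kushoan 'nimuzar' matches the inherited outcome exactly, so it is an inherited cognate, not a loan.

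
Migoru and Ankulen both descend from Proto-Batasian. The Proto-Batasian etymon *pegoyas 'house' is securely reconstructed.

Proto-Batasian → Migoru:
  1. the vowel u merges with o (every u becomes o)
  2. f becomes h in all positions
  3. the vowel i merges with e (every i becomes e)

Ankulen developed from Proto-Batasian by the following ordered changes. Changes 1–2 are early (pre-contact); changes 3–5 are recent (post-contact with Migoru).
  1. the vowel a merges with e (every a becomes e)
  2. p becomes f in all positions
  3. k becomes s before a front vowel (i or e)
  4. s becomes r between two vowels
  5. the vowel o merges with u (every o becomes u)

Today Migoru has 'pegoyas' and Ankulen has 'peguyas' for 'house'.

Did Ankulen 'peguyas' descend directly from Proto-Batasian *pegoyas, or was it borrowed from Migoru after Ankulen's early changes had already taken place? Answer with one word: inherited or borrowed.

If inherited, *pegoyas would pass through all of Ankulen's changes:
Ankulen: *pegoyas
  pegoyas → pegoyes   [vowel merger]
  pegoyes → fegoyes   [unconditioned shift]
  fegoyes (rule 3 does not apply)
  fegoyes (rule 4 does not apply)
  fegoyes → feguyes   [vowel merger]
  giving Ankulen feguyes.
If borrowed from Migoru 'pegoyas' after the early changes, it would undergo only the recent ones:
  rule 3 (palatalisation): no change (pegoyas)
  rule 4 (rhotacism): no change (pegoyas)
  rule 5 (vowel merger): pegoyas → peguyas
  ⇒ as a loan: peguyas
Ankulen 'peguyas' matches the loan outcome 'peguyas', not the inherited 'feguyes' — it skipped the early Ankulen changes, so it was borrowed from Migoru.

borrowed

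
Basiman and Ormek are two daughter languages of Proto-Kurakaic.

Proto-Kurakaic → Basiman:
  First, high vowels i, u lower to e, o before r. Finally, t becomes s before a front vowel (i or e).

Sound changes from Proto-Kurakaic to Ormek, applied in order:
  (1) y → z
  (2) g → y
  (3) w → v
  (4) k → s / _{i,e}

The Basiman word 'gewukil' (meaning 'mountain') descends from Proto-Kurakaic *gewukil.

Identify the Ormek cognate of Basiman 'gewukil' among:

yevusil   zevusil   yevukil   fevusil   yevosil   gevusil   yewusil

yevusil

Ormek: start from *gewukil.
  rule 1: no change — gewukil
  rule 2 (unconditioned shift): gewukil → yewukil
  rule 3 (unconditioned shift): yewukil → yevukil
  rule 4 (palatalisation): yevukil → yevusil
  ⇒ Ormek yevusil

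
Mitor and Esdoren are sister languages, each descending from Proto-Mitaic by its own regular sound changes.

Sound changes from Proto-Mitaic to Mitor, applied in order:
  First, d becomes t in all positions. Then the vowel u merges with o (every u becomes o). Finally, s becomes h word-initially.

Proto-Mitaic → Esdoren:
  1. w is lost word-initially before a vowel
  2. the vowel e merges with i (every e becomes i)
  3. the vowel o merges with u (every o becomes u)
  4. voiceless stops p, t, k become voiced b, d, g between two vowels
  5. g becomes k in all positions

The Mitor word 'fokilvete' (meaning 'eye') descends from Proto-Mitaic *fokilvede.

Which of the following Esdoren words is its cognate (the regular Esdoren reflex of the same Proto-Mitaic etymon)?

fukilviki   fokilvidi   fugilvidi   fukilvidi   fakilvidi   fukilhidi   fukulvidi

Esdoren: *fokilvede > fokilvidi > fukilvidi > fugilvidi > fukilvidi  (by vowel merger, vowel merger, intervocalic voicing, unconditioned shift)
Only 'fukilvidi' matches the regular Esdoren development of *fokilvede.

fukilvidi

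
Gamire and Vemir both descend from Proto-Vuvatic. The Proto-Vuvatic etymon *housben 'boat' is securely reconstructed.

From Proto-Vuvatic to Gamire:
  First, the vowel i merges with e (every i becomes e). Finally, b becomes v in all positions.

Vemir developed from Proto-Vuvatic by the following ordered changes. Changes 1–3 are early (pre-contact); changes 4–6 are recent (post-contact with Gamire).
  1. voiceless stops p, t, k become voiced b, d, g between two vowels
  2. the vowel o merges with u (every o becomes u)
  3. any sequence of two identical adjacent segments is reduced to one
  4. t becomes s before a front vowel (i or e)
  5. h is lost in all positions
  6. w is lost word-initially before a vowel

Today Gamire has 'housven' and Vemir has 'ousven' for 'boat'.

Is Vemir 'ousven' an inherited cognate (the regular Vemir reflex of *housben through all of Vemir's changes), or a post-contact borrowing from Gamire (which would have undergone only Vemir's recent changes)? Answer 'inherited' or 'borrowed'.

borrowed

If inherited, *housben would pass through all of Vemir's changes:
Vemir: *housben > huusben > husben > usben  (by vowel merger, degemination, h-loss)
If borrowed from Gamire 'housven' after the early changes, it would undergo only the recent ones:
  rule 4 (palatalisation): no change (housven)
  rule 5 (h-loss): housven → ousven
  rule 6 (glide loss): no change (ousven)
  ⇒ as a loan: ousven
Vemir 'ousven' matches the loan outcome 'ousven', not the inherited 'usben' — it skipped the early Vemir changes, so it was borrowed from Gamire.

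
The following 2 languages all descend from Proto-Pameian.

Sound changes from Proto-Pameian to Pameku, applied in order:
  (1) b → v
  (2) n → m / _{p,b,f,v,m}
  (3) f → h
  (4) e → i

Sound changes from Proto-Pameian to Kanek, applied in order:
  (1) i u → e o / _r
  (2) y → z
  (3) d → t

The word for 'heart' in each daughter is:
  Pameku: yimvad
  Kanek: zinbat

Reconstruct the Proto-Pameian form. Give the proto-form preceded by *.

*yinbad

Position 1: Pameku has y, Kanek has z. Pameku preserves y here (none of its changes turn any other segment into y), so the proto-segment is *y.
Position 3: Pameku has m, Kanek has n. Kanek preserves n here (none of its changes turn any other segment into n), so the proto-segment is *n.
Position 6: Pameku has d, Kanek has t. Pameku preserves d here (none of its changes turn any other segment into d), so the proto-segment is *d.
Continuing position by position gives *yinbad; check it forward:
Pameku: *yinbad
  yinbad → yinvad   [unconditioned shift]
  yinvad → yimvad   [nasal place assimilation]
  yimvad (rule 3 does not apply)
  yimvad (rule 4 does not apply)
  giving Pameku yimvad.
Kanek: start from *yinbad.
  rule 1: no change — yinbad
  rule 2 (unconditioned shift): yinbad → zinbad
  rule 3 (unconditioned shift): zinbad → zinbat
  ⇒ Kanek zinbat
*yinbad is the unique common source.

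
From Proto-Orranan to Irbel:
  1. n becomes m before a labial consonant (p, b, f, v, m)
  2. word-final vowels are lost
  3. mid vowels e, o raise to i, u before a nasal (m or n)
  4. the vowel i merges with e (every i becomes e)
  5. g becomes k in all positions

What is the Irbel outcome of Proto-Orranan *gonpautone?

kumpautun

Irbel: start from *gonpautone.
  rule 1 (nasal place assimilation): gonpautone → gompautone
  rule 2 (apocope): gompautone → gompauton
  rule 3 (pre-nasal raising): gompauton → gumpautun
  rule 4: no change — gumpautun
  rule 5 (unconditioned shift): gumpautun → kumpautun
  ⇒ Irbel kumpautun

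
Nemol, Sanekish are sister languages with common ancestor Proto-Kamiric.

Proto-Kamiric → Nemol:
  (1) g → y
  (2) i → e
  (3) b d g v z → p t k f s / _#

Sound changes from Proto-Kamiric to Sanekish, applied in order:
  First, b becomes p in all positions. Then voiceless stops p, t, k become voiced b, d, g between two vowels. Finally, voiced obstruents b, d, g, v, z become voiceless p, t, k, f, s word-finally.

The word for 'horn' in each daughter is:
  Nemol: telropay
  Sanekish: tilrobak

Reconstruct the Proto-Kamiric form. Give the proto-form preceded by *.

Position 8: Nemol has y, Sanekish has k. Taking the neighbouring segments as reconstructed: Nemol y could go back to *g or *y; Sanekish k could go back to *k or *g — the one source consistent with every daughter is *g.
Position 6: Nemol has p, Sanekish has b. Taking the neighbouring segments as reconstructed: Nemol p can only go back to *p; Sanekish b could go back to *p or *b — the one source consistent with every daughter is *p.
Verify the candidate proto-form against each daughter:
Nemol: start from *tilropag.
  rule 1 (unconditioned shift): tilropag → tilropay
  rule 2 (vowel merger): tilropay → telropay
  rule 3: no change — telropay
  ⇒ Nemol telropay
Sanekish: *tilropag > tilrobag > tilrobak  (by intervocalic voicing, final devoicing)
No other proto-form is consistent with every reflex, so the reconstruction is *tilropag.

*tilropag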